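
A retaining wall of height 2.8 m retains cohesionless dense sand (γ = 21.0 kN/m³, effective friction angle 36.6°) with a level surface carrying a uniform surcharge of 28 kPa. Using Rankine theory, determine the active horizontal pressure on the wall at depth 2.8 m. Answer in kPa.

22.0 kPa

K_a = (1 − sin φ)/(1 + sin φ) = 0.2530.
σ_v = γz + q = 21.0 × 2.8 + 28 = 86.80 kPa.
σ_h = K_a σ_v = 0.2530 × 86.80 = 21.96 kPa.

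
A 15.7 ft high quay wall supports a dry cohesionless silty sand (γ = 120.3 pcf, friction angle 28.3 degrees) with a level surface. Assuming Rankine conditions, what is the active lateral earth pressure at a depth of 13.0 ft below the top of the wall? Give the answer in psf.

558 psf

K_a = (1 − sin φ)/(1 + sin φ) = 0.3568.
σ_h = K_a γ z = 0.3568 × 120.3 × 13.0 = 558.0 psf.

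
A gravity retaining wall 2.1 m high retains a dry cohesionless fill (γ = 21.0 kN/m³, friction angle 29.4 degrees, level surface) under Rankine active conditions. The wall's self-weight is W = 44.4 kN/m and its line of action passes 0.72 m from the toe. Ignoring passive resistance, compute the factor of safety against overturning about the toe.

K_a = tan²(45° − 29.4°/2) = 0.3415.
P_a = ½K_aγH² = 0.5×0.3415×21.0×2.1² = 15.81 kN/m, acting at H/3 = 0.7000 m above the base.
Overturning moment M_o = P_a × H/3 = 15.81 × 0.7000 = 11.07.
Resisting moment M_r = W × 0.72 = 44.4 × 0.72 = 31.97.
FS_overturning = M_r/M_o = 31.97/11.07 = 2.888.

2.89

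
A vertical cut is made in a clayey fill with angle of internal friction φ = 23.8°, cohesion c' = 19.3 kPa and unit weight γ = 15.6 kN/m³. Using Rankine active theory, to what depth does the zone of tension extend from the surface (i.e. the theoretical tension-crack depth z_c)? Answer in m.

K_a = tan²(45° − 23.8°/2) = 0.4250; √K_a = 0.6519.
The active pressure is zero where K_a γ z = 2c√K_a, so z_c = 2c/(γ√K_a) = 2×19.3/(15.6×0.6519) = 3.796 m.

3.80 m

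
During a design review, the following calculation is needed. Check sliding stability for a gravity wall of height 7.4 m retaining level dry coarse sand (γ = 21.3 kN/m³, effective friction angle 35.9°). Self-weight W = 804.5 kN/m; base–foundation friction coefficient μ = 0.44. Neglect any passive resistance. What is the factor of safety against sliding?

2.33

K_a = tan²(45° − 35.9°/2) = 0.2607.
P_a = ½K_aγH² = 0.5×0.2607×21.3×7.4² = 152.1 kN/m, acting at H/3 = 2.467 m above the base.
FS_sliding = μW / P_a = 0.44×804.5 / 152.1 = 2.328.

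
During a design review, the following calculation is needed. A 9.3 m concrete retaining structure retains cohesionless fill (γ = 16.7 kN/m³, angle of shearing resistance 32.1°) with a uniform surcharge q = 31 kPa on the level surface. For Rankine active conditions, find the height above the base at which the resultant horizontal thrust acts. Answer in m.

3.54 m

K_a = 0.3060.
Triangular part P₁ = ½K_aγH² = 221.0 at H/3 = 3.100 m; rectangular part P₂ = K_a q H = 88.22 at H/2 = 4.650 m.
ȳ = (P₁·3.100 + P₂·4.650)/(P₁+P₂) = 3.542 m.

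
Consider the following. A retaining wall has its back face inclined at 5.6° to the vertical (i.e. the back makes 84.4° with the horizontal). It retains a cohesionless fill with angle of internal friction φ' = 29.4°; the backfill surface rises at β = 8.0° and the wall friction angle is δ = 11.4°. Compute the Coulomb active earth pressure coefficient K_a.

K_a = sin²(α+φ) / [sin²α · sin(α−δ) · (1 + √{sin(φ+δ)sin(φ−β) / (sin(α−δ)sin(α+β))})²].
With α = 84.4°, φ = 29.4°, δ = 11.4°, β = 8.0°: K_a = 0.3931.

0.393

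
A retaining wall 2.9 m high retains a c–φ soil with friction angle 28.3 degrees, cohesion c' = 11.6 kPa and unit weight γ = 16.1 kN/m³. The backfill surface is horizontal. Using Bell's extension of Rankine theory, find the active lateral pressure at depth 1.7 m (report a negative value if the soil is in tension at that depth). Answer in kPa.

K_a = (1 − sin φ)/(1 + sin φ) = 0.3568.
σ_a = K_a γ z − 2c√K_a = 0.3568×16.1×1.7 − 2×11.6×0.5973 = -4.093 kPa.

-4.09 kPa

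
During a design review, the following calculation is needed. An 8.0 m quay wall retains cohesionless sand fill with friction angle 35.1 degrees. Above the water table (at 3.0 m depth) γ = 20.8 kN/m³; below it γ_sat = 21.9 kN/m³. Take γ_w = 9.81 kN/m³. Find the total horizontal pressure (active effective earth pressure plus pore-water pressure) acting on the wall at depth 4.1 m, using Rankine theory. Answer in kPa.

31.2 kPa

K_a = (1 − sin φ)/(1 + sin φ) = 0.2698.
γ' = 21.9 − 9.81 = 12.09 kN/m³.
Effective vertical stress at 4.1 m: σ'_v = 20.8×3.0 + 12.09×1.10 = 75.70 kPa.
σ'_h = K_a σ'_v = 0.2698 × 75.70 = 20.43 kPa; u = γ_w × 1.10 = 10.79 kPa.
Total σ_h = 20.43 + 10.79 = 31.22 kPa.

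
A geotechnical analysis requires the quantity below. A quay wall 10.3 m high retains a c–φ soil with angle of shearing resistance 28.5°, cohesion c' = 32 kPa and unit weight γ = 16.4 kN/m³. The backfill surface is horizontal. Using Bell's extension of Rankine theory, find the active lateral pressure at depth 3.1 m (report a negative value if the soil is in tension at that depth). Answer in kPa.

K_a = (1 − sin φ)/(1 + sin φ) = 0.3540.
σ_a = K_a γ z − 2c√K_a = 0.3540×16.4×3.1 − 2×32×0.5949 = -20.08 kPa.

-20.1 kPa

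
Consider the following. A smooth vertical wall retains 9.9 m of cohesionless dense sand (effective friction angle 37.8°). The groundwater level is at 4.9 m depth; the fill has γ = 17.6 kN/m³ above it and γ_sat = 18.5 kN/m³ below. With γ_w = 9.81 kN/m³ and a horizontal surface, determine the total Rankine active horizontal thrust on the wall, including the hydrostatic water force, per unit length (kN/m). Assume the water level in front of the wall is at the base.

303 kN/m

K_a = tan²(45° − φ/2) = 0.2400.
γ' = 18.5 − 9.81 = 8.690 kN/m³. Depth below WT = 5.0 m.
σ'_h at WT = K_a γ d_w = 20.70 kPa; at base = 20.70 + K_a γ' × 5.0 = 31.13 kPa.
P₁ (0–4.9 m) = ½×20.70×4.9 = 50.71. P₂ (4.9–9.9 m) = ½(20.70+31.13)×5.0 = 129.6.
P_w = ½ γ_w h₂² = 0.5×9.81×5.0² = 122.6. Total = 50.71+129.6+122.6 = 302.9 kN/m.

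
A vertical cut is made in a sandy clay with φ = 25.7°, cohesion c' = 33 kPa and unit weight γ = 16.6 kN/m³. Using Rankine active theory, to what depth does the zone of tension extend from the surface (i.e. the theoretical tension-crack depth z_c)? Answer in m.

K_a = tan²(45° − 25.7°/2) = 0.3950; √K_a = 0.6285.
The active pressure is zero where K_a γ z = 2c√K_a, so z_c = 2c/(γ√K_a) = 2×33/(16.6×0.6285) = 6.326 m.

6.33 m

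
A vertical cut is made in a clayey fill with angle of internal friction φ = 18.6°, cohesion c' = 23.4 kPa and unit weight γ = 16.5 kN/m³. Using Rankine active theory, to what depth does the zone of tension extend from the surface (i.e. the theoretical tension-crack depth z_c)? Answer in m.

K_a = tan²(45° − 18.6°/2) = 0.5163; √K_a = 0.7186.
The active pressure is zero where K_a γ z = 2c√K_a, so z_c = 2c/(γ√K_a) = 2×23.4/(16.5×0.7186) = 3.947 m.

3.95 m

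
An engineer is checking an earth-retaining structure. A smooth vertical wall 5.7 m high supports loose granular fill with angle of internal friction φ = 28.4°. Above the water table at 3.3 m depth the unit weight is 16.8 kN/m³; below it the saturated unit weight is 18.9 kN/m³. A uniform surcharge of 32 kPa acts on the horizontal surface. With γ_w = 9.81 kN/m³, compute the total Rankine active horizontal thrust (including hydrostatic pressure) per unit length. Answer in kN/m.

K_a = tan²(45° − φ/2) = 0.3554.
γ' = 18.9 − 9.81 = 9.090 kN/m³. h₂ = H − d_w = 2.4 m.
σ'_h: at surface K_a·q = 11.37; at WT K_a(q+γd_w) = 31.07; at base K_a(q+γd_w+γ'h₂) = 38.83 kPa.
P₁ = ½(11.37+31.07)×3.3 = 70.03; P₂ = ½(31.07+38.83)×2.4 = 83.88; P_w = ½γ_w h₂² = 28.25.
Total = 70.03+83.88+28.25 = 182.2 kN/m.

182 kN/m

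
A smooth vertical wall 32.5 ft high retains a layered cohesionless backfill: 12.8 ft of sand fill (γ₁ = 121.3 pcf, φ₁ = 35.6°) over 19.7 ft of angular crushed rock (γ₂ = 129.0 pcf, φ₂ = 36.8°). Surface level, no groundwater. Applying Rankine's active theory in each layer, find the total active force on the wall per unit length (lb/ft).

K_a1 = tan²(45°−35.6°/2) = 0.2641; K_a2 = tan²(45°−36.8°/2) = 0.2508.
Layer 1: σ at base = K_a1 γ₁ h₁ = 410.1 psf; P₁ = ½×410.1×12.8 = 2625.
Layer 2: σ_v at top = γ₁h₁ = 1553; σ_h top = K_a2×1553 = 389.3; σ_h base = K_a2×(1553+129.0×19.7) = 1027.
P₂ = ½(389.3+1027)×19.7 = 13950. Total P_a = 2625+13950 = 16570 lb/ft.

16600 lb/ft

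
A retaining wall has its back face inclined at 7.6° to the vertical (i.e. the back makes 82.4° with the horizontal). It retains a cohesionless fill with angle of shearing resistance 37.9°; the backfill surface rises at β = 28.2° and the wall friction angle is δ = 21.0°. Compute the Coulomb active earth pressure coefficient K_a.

K_a = sin²(α+φ) / [sin²α · sin(α−δ) · (1 + √{sin(φ+δ)sin(φ−β) / (sin(α−δ)sin(α+β))})²].
With α = 82.4°, φ = 37.9°, δ = 21.0°, β = 28.2°: K_a = 0.4292.

0.429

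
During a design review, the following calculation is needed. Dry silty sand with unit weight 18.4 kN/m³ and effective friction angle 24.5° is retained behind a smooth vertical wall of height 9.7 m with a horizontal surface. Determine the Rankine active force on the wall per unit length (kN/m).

358 kN/m

K_a = tan²(45° − φ/2) = 0.4137.
P_a = ½ K_a γ H² = 0.5 × 0.4137 × 18.4 × 9.7² = 358.1 kN/m.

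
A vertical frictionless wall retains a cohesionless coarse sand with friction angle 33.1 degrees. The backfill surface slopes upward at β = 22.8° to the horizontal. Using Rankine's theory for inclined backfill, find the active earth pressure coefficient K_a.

K_a = cos β · (cos β − √(cos²β − cos²φ)) / (cos β + √(cos²β − cos²φ)).
cos β = 0.9219, cos φ = 0.8377, √(cos²β − cos²φ) = 0.3848.
K_a = 0.9219 × (0.9219 − 0.3848)/(0.9219 + 0.3848) = 0.3789.

0.379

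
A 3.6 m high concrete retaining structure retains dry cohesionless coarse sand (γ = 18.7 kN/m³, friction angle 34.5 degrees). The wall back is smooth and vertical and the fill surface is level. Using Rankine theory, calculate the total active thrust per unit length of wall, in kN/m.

K_a = tan²(45° − φ/2) = 0.2768.
P_a = ½ K_a γ H² = 0.5 × 0.2768 × 18.7 × 3.6² = 33.54 kN/m.

33.5 kN/m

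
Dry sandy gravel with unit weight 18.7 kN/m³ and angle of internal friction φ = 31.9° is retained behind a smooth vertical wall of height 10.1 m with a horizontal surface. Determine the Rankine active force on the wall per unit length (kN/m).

294 kN/m

K_a = tan²(45° − φ/2) = 0.3085.
P_a = ½ K_a γ H² = 0.5 × 0.3085 × 18.7 × 10.1² = 294.3 kN/m.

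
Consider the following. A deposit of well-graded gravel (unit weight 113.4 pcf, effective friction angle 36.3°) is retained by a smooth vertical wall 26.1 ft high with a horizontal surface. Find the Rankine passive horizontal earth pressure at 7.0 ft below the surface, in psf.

3100 psf

K_p = (1 + sin φ)/(1 − sin φ) = 3.902.
σ_h = K_p γ z = 3.902 × 113.4 × 7.0 = 3098 psf.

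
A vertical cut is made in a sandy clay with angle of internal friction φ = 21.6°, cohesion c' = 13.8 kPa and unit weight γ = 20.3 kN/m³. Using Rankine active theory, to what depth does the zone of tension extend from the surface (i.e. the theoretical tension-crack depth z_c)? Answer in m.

2.00 m

K_a = tan²(45° − 21.6°/2) = 0.4619; √K_a = 0.6796.
The active pressure is zero where K_a γ z = 2c√K_a, so z_c = 2c/(γ√K_a) = 2×13.8/(20.3×0.6796) = 2.001 m.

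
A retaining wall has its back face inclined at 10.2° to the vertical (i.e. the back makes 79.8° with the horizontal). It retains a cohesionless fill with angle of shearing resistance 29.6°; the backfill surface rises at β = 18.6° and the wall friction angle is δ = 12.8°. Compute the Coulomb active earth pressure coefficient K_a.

K_a = sin²(α+φ) / [sin²α · sin(α−δ) · (1 + √{sin(φ+δ)sin(φ−β) / (sin(α−δ)sin(α+β))})²].
With α = 79.8°, φ = 29.6°, δ = 12.8°, β = 18.6°: K_a = 0.5271.

0.527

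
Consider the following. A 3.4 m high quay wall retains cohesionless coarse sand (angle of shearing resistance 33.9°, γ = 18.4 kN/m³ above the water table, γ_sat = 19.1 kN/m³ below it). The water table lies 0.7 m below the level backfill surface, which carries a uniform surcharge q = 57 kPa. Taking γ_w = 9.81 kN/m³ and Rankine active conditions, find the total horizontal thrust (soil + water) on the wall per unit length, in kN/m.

112 kN/m

K_a = tan²(45° − φ/2) = 0.2839.
γ' = 19.1 − 9.81 = 9.290 kN/m³. h₂ = H − d_w = 2.7 m.
σ'_h: at surface K_a·q = 16.18; at WT K_a(q+γd_w) = 19.84; at base K_a(q+γd_w+γ'h₂) = 26.96 kPa.
P₁ = ½(16.18+19.84)×0.7 = 12.61; P₂ = ½(19.84+26.96)×2.7 = 63.18; P_w = ½γ_w h₂² = 35.76.
Total = 12.61+63.18+35.76 = 111.5 kN/m.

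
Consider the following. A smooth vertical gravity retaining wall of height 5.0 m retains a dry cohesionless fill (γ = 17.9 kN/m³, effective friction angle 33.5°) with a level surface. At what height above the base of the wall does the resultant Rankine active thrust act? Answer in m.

1.67 m

K_a = 0.2887.
The pressure distribution is triangular, so the resultant acts at H/3 above the base = 5.0/3 = 1.667 m.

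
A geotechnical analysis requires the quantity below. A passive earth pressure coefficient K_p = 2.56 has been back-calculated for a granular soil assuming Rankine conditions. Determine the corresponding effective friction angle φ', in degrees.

26.0°

K_p = (1+sin φ)/(1−sin φ) ⇒ sin φ = (K_p − 1)/(K_p + 1) = 0.4382.
φ = arcsin(0.4382) = 25.99°.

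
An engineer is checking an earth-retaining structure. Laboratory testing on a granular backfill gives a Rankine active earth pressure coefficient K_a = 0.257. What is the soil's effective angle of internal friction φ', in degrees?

K_a = tan²(45° − φ/2) ⇒ 45° − φ/2 = arctan(√0.257) = 26.88°.
φ = 2(45° − 26.88°) = 36.23°.

36.2°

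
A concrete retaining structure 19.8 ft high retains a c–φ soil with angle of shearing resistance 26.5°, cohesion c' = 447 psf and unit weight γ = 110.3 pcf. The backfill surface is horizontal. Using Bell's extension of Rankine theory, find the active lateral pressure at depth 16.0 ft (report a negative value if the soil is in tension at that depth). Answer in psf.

K_a = (1 − sin φ)/(1 + sin φ) = 0.3829.
σ_a = K_a γ z − 2c√K_a = 0.3829×110.3×16.0 − 2×447×0.6188 = 122.6 psf.

123 psf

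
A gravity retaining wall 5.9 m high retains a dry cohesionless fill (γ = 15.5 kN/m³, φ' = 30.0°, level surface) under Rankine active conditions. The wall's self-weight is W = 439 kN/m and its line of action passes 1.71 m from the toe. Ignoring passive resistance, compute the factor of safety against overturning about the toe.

K_a = tan²(45° − 30.0°/2) = 0.3333.
P_a = ½K_aγH² = 0.5×0.3333×15.5×5.9² = 89.93 kN/m, acting at H/3 = 1.967 m above the base.
Overturning moment M_o = P_a × H/3 = 89.93 × 1.967 = 176.9.
Resisting moment M_r = W × 1.71 = 439 × 1.71 = 750.7.
FS_overturning = M_r/M_o = 750.7/176.9 = 4.245.

4.24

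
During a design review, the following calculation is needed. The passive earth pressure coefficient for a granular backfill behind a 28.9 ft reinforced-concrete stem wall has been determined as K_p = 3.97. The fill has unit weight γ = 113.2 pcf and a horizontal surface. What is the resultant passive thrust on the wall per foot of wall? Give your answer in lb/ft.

P = ½ K_p γ H² = 0.5 × 3.97 × 113.2 × 28.9² = 187700 lb/ft.

188000 lb/ft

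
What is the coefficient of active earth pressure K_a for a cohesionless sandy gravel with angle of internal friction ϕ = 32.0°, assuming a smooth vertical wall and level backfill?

0.307

K_a = (1 − sin φ)/(1 + sin φ) = (1 − sin 32.0°)/(1 + sin 32.0°) = 0.3073.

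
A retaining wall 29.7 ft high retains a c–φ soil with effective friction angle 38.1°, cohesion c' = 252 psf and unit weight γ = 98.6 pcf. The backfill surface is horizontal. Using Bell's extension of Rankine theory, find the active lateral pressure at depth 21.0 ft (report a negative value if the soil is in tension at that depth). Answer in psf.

245 psf

K_a = (1 − sin φ)/(1 + sin φ) = 0.2368.
σ_a = K_a γ z − 2c√K_a = 0.2368×98.6×21.0 − 2×252×0.4867 = 245.1 psf.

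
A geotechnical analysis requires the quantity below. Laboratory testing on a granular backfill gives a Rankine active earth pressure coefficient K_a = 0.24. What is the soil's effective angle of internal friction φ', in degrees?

K_a = tan²(45° − φ/2) ⇒ 45° − φ/2 = arctan(√0.24) = 26.10°.
φ = 2(45° − 26.10°) = 37.80°.

37.8°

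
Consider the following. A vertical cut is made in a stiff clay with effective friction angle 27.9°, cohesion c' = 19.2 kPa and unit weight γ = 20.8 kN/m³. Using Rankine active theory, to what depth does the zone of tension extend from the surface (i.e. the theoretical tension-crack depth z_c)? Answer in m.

K_a = tan²(45° − 27.9°/2) = 0.3625; √K_a = 0.6020.
The active pressure is zero where K_a γ z = 2c√K_a, so z_c = 2c/(γ√K_a) = 2×19.2/(20.8×0.6020) = 3.066 m.

3.07 m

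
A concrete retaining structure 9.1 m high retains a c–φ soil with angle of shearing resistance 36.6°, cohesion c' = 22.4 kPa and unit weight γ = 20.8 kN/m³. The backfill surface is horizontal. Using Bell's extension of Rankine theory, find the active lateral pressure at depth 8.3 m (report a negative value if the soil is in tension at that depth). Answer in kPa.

K_a = (1 − sin φ)/(1 + sin φ) = 0.2530.
σ_a = K_a γ z − 2c√K_a = 0.2530×20.8×8.3 − 2×22.4×0.5029 = 21.14 kPa.

21.1 kPa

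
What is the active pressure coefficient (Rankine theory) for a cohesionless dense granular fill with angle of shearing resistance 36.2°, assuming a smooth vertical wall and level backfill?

K_a = tan²(45° − φ/2) = tan²(26.90°) = 0.2574.

0.257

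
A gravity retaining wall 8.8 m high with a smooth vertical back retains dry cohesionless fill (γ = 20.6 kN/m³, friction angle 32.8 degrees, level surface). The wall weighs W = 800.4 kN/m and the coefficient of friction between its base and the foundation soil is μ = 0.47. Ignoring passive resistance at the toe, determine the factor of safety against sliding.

1.59

K_a = tan²(45° − 32.8°/2) = 0.2973.
P_a = ½K_aγH² = 0.5×0.2973×20.6×8.8² = 237.1 kN/m, acting at H/3 = 2.933 m above the base.
FS_sliding = μW / P_a = 0.47×800.4 / 237.1 = 1.587.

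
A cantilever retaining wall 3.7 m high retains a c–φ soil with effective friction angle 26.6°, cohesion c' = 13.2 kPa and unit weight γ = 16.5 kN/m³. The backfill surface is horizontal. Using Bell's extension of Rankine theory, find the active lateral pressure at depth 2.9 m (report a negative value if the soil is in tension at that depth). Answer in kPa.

1.95 kPa

K_a = (1 − sin φ)/(1 + sin φ) = 0.3814.
σ_a = K_a γ z − 2c√K_a = 0.3814×16.5×2.9 − 2×13.2×0.6176 = 1.947 kPa.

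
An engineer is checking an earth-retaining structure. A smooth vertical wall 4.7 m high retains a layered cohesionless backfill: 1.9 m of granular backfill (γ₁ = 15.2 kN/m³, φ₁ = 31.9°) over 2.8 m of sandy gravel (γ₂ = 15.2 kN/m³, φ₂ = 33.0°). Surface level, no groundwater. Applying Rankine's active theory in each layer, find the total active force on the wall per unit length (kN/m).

K_a1 = tan²(45°−31.9°/2) = 0.3085; K_a2 = tan²(45°−33.0°/2) = 0.2948.
Layer 1: σ at base = K_a1 γ₁ h₁ = 8.910 kPa; P₁ = ½×8.910×1.9 = 8.465.
Layer 2: σ_v at top = γ₁h₁ = 28.88; σ_h top = K_a2×28.88 = 8.514; σ_h base = K_a2×(28.88+15.2×2.8) = 21.06.
P₂ = ½(8.514+21.06)×2.8 = 41.40. Total P_a = 8.465+41.40 = 49.87 kN/m.

49.9 kN/m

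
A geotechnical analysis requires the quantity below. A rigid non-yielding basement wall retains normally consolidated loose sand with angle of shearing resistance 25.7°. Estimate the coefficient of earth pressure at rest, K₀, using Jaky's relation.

K₀ = 1 − sin φ' = 1 − sin 25.7° = 0.5663.

0.566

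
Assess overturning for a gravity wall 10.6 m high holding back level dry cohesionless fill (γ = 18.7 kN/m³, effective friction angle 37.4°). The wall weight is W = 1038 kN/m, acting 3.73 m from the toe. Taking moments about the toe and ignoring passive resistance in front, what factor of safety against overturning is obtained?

4.27

K_a = tan²(45° − 37.4°/2) = 0.2443.
P_a = ½K_aγH² = 0.5×0.2443×18.7×10.6² = 256.6 kN/m, acting at H/3 = 3.533 m above the base.
Overturning moment M_o = P_a × H/3 = 256.6 × 3.533 = 906.7.
Resisting moment M_r = W × 3.73 = 1038 × 3.73 = 3872.
FS_overturning = M_r/M_o = 3872/906.7 = 4.270.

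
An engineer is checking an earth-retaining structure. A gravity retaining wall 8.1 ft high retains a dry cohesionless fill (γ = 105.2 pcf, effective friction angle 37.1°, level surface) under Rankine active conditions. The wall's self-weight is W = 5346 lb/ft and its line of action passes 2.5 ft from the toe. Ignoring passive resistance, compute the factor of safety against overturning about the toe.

5.80

K_a = tan²(45° − 37.1°/2) = 0.2475.
P_a = ½K_aγH² = 0.5×0.2475×105.2×8.1² = 854.1 lb/ft, acting at H/3 = 2.700 ft above the base.
Overturning moment M_o = P_a × H/3 = 854.1 × 2.700 = 2306.
Resisting moment M_r = W × 2.5 = 5346 × 2.5 = 13360.
FS_overturning = M_r/M_o = 13360/2306 = 5.795.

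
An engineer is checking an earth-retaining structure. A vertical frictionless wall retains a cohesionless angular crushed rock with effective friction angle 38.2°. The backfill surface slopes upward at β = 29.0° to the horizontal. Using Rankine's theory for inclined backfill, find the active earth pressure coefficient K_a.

K_a = cos β · (cos β − √(cos²β − cos²φ)) / (cos β + √(cos²β − cos²φ)).
cos β = 0.8746, cos φ = 0.7859, √(cos²β − cos²φ) = 0.3839.
K_a = 0.8746 × (0.8746 − 0.3839)/(0.8746 + 0.3839) = 0.3410.

0.341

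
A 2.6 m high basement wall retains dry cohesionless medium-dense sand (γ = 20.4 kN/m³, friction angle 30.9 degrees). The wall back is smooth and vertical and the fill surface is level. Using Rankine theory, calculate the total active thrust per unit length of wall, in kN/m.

22.2 kN/m

K_a = tan²(45° − φ/2) = 0.3214.
P_a = ½ K_a γ H² = 0.5 × 0.3214 × 20.4 × 2.6² = 22.16 kN/m.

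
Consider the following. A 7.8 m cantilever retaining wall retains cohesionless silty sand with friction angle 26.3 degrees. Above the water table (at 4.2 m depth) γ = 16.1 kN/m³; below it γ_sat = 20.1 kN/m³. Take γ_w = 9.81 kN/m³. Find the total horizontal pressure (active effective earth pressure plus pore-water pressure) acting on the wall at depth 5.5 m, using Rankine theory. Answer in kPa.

44.0 kPa

K_a = (1 − sin φ)/(1 + sin φ) = 0.3859.
γ' = 20.1 − 9.81 = 10.29 kN/m³.
Effective vertical stress at 5.5 m: σ'_v = 16.1×4.2 + 10.29×1.30 = 81.00 kPa.
σ'_h = K_a σ'_v = 0.3859 × 81.00 = 31.26 kPa; u = γ_w × 1.30 = 12.75 kPa.
Total σ_h = 31.26 + 12.75 = 44.01 kPa.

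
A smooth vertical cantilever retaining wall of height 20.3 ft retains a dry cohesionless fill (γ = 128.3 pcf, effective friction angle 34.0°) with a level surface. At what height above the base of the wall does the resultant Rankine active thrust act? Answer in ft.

K_a = 0.2827.
The pressure distribution is triangular, so the resultant acts at H/3 above the base = 20.3/3 = 6.767 ft.

6.77 ft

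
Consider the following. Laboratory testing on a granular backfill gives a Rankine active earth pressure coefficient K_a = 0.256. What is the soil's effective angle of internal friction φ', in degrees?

K_a = tan²(45° − φ/2) ⇒ 45° − φ/2 = arctan(√0.256) = 26.84°.
φ = 2(45° − 26.84°) = 36.32°.

36.3°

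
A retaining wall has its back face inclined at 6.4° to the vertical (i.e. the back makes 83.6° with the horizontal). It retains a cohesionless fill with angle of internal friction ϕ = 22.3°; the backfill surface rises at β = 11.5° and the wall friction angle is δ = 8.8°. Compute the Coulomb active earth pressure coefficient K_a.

0.559

K_a = sin²(α+φ) / [sin²α · sin(α−δ) · (1 + √{sin(φ+δ)sin(φ−β) / (sin(α−δ)sin(α+β))})²].
With α = 83.6°, φ = 22.3°, δ = 8.8°, β = 11.5°: K_a = 0.5593.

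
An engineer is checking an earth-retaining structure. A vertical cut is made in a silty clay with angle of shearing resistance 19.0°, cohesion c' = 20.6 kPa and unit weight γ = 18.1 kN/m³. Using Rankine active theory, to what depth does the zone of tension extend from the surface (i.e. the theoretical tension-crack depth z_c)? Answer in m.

K_a = tan²(45° − 19.0°/2) = 0.5088; √K_a = 0.7133.
The active pressure is zero where K_a γ z = 2c√K_a, so z_c = 2c/(γ√K_a) = 2×20.6/(18.1×0.7133) = 3.191 m.

3.19 m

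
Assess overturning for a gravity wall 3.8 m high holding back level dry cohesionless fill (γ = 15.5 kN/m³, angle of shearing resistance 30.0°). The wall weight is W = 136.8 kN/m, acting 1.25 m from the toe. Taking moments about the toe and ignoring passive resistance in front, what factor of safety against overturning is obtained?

3.62

K_a = tan²(45° − 30.0°/2) = 0.3333.
P_a = ½K_aγH² = 0.5×0.3333×15.5×3.8² = 37.30 kN/m, acting at H/3 = 1.267 m above the base.
Overturning moment M_o = P_a × H/3 = 37.30 × 1.267 = 47.25.
Resisting moment M_r = W × 1.25 = 136.8 × 1.25 = 171.0.
FS_overturning = M_r/M_o = 171.0/47.25 = 3.619.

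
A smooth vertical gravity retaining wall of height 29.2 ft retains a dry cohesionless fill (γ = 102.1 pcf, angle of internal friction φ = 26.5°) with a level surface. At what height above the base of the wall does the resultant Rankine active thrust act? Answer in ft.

K_a = 0.3829.
The pressure distribution is triangular, so the resultant acts at H/3 above the base = 29.2/3 = 9.733 ft.

9.73 ft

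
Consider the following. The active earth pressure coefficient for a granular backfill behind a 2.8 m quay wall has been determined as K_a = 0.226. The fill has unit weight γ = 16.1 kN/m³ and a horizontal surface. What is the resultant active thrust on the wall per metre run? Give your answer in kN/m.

14.3 kN/m

P = ½ K_a γ H² = 0.5 × 0.226 × 16.1 × 2.8² = 14.26 kN/m.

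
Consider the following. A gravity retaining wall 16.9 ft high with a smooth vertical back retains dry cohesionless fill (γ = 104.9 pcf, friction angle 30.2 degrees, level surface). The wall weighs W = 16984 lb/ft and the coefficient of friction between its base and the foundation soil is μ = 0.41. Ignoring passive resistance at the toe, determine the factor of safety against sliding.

K_a = tan²(45° − 30.2°/2) = 0.3307.
P_a = ½K_aγH² = 0.5×0.3307×104.9×16.9² = 4953 lb/ft, acting at H/3 = 5.633 ft above the base.
FS_sliding = μW / P_a = 0.41×16984 / 4953 = 1.406.

1.41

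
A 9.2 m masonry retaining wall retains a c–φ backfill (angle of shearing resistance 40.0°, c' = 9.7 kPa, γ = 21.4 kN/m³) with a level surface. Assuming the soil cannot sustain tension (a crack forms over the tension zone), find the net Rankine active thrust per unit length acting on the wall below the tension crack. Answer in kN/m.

122 kN/m

K_a = 0.2174; √K_a = 0.4663.
Tension-crack depth z_c = 2c/(γ√K_a) = 2×9.7/(21.4×0.4663) = 1.944 m.
σ_a at base = K_a γ H − 2c√K_a = 0.2174×21.4×9.2 − 2×9.7×0.4663 = 33.76 kPa.
P_a = ½ × 33.76 × (H − z_c) = 0.5×33.76×7.256 = 122.5 kN/m.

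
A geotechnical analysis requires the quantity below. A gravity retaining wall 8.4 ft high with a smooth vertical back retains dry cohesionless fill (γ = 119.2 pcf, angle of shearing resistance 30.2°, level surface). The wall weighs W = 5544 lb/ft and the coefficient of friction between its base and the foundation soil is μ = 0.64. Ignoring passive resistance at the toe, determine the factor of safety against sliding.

2.55

K_a = tan²(45° − 30.2°/2) = 0.3307.
P_a = ½K_aγH² = 0.5×0.3307×119.2×8.4² = 1391 lb/ft, acting at H/3 = 2.800 ft above the base.
FS_sliding = μW / P_a = 0.64×5544 / 1391 = 2.552.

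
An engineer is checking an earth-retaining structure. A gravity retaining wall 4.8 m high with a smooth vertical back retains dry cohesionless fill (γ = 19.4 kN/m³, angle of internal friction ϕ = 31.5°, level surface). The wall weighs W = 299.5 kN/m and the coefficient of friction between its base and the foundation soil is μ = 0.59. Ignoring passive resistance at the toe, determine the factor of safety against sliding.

K_a = tan²(45° − 31.5°/2) = 0.3136.
P_a = ½K_aγH² = 0.5×0.3136×19.4×4.8² = 70.09 kN/m, acting at H/3 = 1.600 m above the base.
FS_sliding = μW / P_a = 0.59×299.5 / 70.09 = 2.521.

2.52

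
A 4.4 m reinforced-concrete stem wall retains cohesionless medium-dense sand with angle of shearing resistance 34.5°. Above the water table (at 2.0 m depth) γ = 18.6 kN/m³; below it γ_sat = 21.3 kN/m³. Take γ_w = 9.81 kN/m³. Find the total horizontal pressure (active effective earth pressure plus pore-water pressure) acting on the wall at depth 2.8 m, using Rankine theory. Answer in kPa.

K_a = (1 − sin φ)/(1 + sin φ) = 0.2768.
γ' = 21.3 − 9.81 = 11.49 kN/m³.
Effective vertical stress at 2.8 m: σ'_v = 18.6×2.0 + 11.49×0.800 = 46.39 kPa.
σ'_h = K_a σ'_v = 0.2768 × 46.39 = 12.84 kPa; u = γ_w × 0.800 = 7.848 kPa.
Total σ_h = 12.84 + 7.848 = 20.69 kPa.

20.7 kPa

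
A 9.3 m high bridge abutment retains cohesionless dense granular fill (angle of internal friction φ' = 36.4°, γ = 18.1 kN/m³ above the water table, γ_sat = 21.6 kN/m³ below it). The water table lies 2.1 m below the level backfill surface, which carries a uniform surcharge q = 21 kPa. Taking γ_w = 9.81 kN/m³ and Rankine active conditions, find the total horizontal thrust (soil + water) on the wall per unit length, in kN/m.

K_a = tan²(45° − φ/2) = 0.2552.
γ' = 21.6 − 9.81 = 11.79 kN/m³. h₂ = H − d_w = 7.2 m.
σ'_h: at surface K_a·q = 5.358; at WT K_a(q+γd_w) = 15.06; at base K_a(q+γd_w+γ'h₂) = 36.72 kPa.
P₁ = ½(5.358+15.06)×2.1 = 21.44; P₂ = ½(15.06+36.72)×7.2 = 186.4; P_w = ½γ_w h₂² = 254.3.
Total = 21.44+186.4+254.3 = 462.1 kN/m.

462 kN/m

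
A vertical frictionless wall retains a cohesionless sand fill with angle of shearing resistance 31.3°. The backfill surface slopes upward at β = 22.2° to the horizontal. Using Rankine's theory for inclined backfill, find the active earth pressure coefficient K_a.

0.411

K_a = cos β · (cos β − √(cos²β − cos²φ)) / (cos β + √(cos²β − cos²φ)).
cos β = 0.9259, cos φ = 0.8545, √(cos²β − cos²φ) = 0.3566.
K_a = 0.9259 × (0.9259 − 0.3566)/(0.9259 + 0.3566) = 0.4110.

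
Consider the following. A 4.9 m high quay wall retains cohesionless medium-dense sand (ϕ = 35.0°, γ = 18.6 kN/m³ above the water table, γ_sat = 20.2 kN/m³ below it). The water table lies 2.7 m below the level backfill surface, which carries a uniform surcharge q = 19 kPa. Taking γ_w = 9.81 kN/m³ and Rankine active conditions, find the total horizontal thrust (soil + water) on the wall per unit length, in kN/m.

104 kN/m

K_a = tan²(45° − φ/2) = 0.2710.
γ' = 20.2 − 9.81 = 10.39 kN/m³. h₂ = H − d_w = 2.2 m.
σ'_h: at surface K_a·q = 5.149; at WT K_a(q+γd_w) = 18.76; at base K_a(q+γd_w+γ'h₂) = 24.95 kPa.
P₁ = ½(5.149+18.76)×2.7 = 32.27; P₂ = ½(18.76+24.95)×2.2 = 48.08; P_w = ½γ_w h₂² = 23.74.
Total = 32.27+48.08+23.74 = 104.1 kN/m.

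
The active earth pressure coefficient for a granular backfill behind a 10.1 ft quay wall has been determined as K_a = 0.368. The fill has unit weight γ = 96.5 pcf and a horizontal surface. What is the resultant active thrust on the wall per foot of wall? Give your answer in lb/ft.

1810 lb/ft

P = ½ K_a γ H² = 0.5 × 0.368 × 96.5 × 10.1² = 1811 lb/ft.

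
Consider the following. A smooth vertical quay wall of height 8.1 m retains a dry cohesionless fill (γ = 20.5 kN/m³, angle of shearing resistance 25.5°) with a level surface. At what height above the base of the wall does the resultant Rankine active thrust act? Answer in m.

K_a = 0.3981.
The pressure distribution is triangular, so the resultant acts at H/3 above the base = 8.1/3 = 2.700 m.

2.70 m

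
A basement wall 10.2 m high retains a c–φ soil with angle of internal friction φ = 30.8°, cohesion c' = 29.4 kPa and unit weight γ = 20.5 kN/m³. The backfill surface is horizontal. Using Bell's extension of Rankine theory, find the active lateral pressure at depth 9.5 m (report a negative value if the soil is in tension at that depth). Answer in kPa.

K_a = (1 − sin φ)/(1 + sin φ) = 0.3227.
σ_a = K_a γ z − 2c√K_a = 0.3227×20.5×9.5 − 2×29.4×0.5681 = 29.45 kPa.

29.4 kPa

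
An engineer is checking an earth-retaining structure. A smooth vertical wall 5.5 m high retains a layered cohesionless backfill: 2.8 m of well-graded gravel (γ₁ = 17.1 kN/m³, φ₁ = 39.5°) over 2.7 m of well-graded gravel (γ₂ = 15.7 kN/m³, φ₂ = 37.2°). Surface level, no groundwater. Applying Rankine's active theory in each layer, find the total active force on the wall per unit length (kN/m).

60.9 kN/m

K_a1 = tan²(45°−39.5°/2) = 0.2224; K_a2 = tan²(45°−37.2°/2) = 0.2464.
Layer 1: σ at base = K_a1 γ₁ h₁ = 10.65 kPa; P₁ = ½×10.65×2.8 = 14.91.
Layer 2: σ_v at top = γ₁h₁ = 47.88; σ_h top = K_a2×47.88 = 11.80; σ_h base = K_a2×(47.88+15.7×2.7) = 22.24.
P₂ = ½(11.80+22.24)×2.7 = 45.96. Total P_a = 14.91+45.96 = 60.87 kN/m.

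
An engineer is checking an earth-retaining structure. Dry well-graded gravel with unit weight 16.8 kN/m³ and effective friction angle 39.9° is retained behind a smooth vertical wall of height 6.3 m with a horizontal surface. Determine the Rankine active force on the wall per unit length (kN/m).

72.8 kN/m

K_a = tan²(45° − φ/2) = 0.2184.
P_a = ½ K_a γ H² = 0.5 × 0.2184 × 16.8 × 6.3² = 72.83 kN/m.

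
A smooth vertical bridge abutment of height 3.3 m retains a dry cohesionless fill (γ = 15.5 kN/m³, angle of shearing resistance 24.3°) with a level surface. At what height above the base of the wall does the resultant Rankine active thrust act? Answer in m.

1.10 m

K_a = 0.4169.
The pressure distribution is triangular, so the resultant acts at H/3 above the base = 3.3/3 = 1.100 m.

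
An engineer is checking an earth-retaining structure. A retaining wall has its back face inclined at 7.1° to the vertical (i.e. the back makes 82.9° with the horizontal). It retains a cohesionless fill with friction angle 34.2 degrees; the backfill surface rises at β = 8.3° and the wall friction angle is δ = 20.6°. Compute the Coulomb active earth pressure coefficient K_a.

K_a = sin²(α+φ) / [sin²α · sin(α−δ) · (1 + √{sin(φ+δ)sin(φ−β) / (sin(α−δ)sin(α+β))})²].
With α = 82.9°, φ = 34.2°, δ = 20.6°, β = 8.3°: K_a = 0.3400.

0.340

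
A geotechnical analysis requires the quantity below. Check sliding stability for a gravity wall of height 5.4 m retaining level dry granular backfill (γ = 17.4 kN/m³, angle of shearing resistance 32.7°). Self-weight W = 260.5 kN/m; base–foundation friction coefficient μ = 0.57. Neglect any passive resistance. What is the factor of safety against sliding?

1.96

K_a = tan²(45° − 32.7°/2) = 0.2985.
P_a = ½K_aγH² = 0.5×0.2985×17.4×5.4² = 75.73 kN/m, acting at H/3 = 1.800 m above the base.
FS_sliding = μW / P_a = 0.57×260.5 / 75.73 = 1.961.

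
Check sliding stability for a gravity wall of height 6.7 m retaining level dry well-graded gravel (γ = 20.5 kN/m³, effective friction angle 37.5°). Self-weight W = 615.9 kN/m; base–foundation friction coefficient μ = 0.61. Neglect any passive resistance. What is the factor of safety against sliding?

3.36

K_a = tan²(45° − 37.5°/2) = 0.2432.
P_a = ½K_aγH² = 0.5×0.2432×20.5×6.7² = 111.9 kN/m, acting at H/3 = 2.233 m above the base.
FS_sliding = μW / P_a = 0.61×615.9 / 111.9 = 3.358.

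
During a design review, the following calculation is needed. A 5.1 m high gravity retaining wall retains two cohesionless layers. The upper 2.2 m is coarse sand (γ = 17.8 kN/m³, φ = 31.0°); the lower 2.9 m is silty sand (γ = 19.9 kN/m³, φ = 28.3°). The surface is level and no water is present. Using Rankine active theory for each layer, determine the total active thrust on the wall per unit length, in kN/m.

K_a1 = tan²(45°−31.0°/2) = 0.3201; K_a2 = tan²(45°−28.3°/2) = 0.3568.
Layer 1: σ at base = K_a1 γ₁ h₁ = 12.54 kPa; P₁ = ½×12.54×2.2 = 13.79.
Layer 2: σ_v at top = γ₁h₁ = 39.16; σ_h top = K_a2×39.16 = 13.97; σ_h base = K_a2×(39.16+19.9×2.9) = 34.56.
P₂ = ½(13.97+34.56)×2.9 = 70.37. Total P_a = 13.79+70.37 = 84.16 kN/m.

84.2 kN/m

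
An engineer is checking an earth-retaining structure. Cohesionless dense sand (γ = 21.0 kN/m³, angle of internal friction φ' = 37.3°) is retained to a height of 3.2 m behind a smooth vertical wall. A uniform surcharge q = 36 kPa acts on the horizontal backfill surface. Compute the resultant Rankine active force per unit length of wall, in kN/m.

54.6 kN/m

K_a = tan²(45° − φ/2) = 0.2453.
Soil triangle: ½ K_a γ H² = 0.5×0.2453×21.0×3.2² = 26.38 kN/m.
Surcharge rectangle: K_a q H = 0.2453×36×3.2 = 28.26 kN/m.
Total = 26.38 + 28.26 = 54.64 kN/m.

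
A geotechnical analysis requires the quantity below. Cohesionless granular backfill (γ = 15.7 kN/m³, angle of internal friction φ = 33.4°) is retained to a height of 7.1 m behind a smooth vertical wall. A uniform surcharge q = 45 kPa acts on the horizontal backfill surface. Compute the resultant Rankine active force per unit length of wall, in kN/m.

K_a = tan²(45° − φ/2) = 0.2899.
Soil triangle: ½ K_a γ H² = 0.5×0.2899×15.7×7.1² = 114.7 kN/m.
Surcharge rectangle: K_a q H = 0.2899×45×7.1 = 92.63 kN/m.
Total = 114.7 + 92.63 = 207.4 kN/m.

207 kN/m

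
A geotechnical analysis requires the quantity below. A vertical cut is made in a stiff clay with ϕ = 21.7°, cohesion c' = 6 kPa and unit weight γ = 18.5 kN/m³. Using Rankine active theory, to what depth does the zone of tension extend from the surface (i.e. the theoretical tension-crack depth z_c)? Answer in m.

0.956 m

K_a = tan²(45° − 21.7°/2) = 0.4601; √K_a = 0.6783.
The active pressure is zero where K_a γ z = 2c√K_a, so z_c = 2c/(γ√K_a) = 2×6/(18.5×0.6783) = 0.9563 m.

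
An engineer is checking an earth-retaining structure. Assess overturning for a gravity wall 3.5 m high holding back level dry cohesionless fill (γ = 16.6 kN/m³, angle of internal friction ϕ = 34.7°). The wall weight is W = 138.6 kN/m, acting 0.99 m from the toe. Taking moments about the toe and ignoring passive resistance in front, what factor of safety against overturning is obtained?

K_a = tan²(45° − 34.7°/2) = 0.2745.
P_a = ½K_aγH² = 0.5×0.2745×16.6×3.5² = 27.91 kN/m, acting at H/3 = 1.167 m above the base.
Overturning moment M_o = P_a × H/3 = 27.91 × 1.167 = 32.56.
Resisting moment M_r = W × 0.99 = 138.6 × 0.99 = 137.2.
FS_overturning = M_r/M_o = 137.2/32.56 = 4.214.

4.21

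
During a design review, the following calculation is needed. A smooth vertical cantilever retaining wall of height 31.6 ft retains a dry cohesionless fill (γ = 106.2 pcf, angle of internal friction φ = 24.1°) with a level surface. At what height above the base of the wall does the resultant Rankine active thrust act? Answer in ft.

K_a = 0.4201.
The pressure distribution is triangular, so the resultant acts at H/3 above the base = 31.6/3 = 10.53 ft.

10.5 ft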